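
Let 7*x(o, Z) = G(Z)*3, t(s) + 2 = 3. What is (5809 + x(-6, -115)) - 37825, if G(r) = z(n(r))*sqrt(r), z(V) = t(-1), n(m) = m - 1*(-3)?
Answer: -32016 + 3*I*sqrt(115)/7 ≈ -32016.0 + 4.5959*I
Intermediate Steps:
n(m) = 3 + m (n(m) = m + 3 = 3 + m)
t(s) = 1 (t(s) = -2 + 3 = 1)
z(V) = 1
G(r) = sqrt(r) (G(r) = 1*sqrt(r) = sqrt(r))
x(o, Z) = 3*sqrt(Z)/7 (x(o, Z) = (sqrt(Z)*3)/7 = (3*sqrt(Z))/7 = 3*sqrt(Z)/7)
(5809 + x(-6, -115)) - 37825 = (5809 + 3*sqrt(-115)/7) - 37825 = (5809 + 3*(I*sqrt(115))/7) - 37825 = (5809 + 3*I*sqrt(115)/7) - 37825 = -32016 + 3*I*sqrt(115)/7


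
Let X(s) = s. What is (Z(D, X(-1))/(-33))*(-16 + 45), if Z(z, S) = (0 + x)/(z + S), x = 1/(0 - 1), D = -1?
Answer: -29/66 ≈ -0.43939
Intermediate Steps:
x = -1 (x = 1/(-1) = -1)
Z(z, S) = -1/(S + z) (Z(z, S) = (0 - 1)/(z + S) = -1/(S + z))
(Z(D, X(-1))/(-33))*(-16 + 45) = (-1/(-1 - 1)/(-33))*(-16 + 45) = (-1/(-2)*(-1/33))*29 = (-1*(-½)*(-1/33))*29 = ((½)*(-1/33))*29 = -1/66*29 = -29/66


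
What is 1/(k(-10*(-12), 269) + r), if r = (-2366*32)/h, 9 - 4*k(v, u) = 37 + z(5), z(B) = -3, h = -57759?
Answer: -17772/87779 ≈ -0.20246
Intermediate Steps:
k(v, u) = -25/4 (k(v, u) = 9/4 - (37 - 3)/4 = 9/4 - ¼*34 = 9/4 - 17/2 = -25/4)
r = 5824/4443 (r = -2366*32/(-57759) = -75712*(-1/57759) = 5824/4443 ≈ 1.3108)
1/(k(-10*(-12), 269) + r) = 1/(-25/4 + 5824/4443) = 1/(-87779/17772) = -17772/87779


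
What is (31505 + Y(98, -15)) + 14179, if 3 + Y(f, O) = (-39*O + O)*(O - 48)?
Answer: 9771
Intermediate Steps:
Y(f, O) = -3 - 38*O*(-48 + O) (Y(f, O) = -3 + (-39*O + O)*(O - 48) = -3 + (-38*O)*(-48 + O) = -3 - 38*O*(-48 + O))
(31505 + Y(98, -15)) + 14179 = (31505 + (-3 - 38*(-15)² + 1824*(-15))) + 14179 = (31505 + (-3 - 38*225 - 27360)) + 14179 = (31505 + (-3 - 8550 - 27360)) + 14179 = (31505 - 35913) + 14179 = -4408 + 14179 = 9771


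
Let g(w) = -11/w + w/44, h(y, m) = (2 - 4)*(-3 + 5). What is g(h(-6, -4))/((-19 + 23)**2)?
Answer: 117/704 ≈ 0.16619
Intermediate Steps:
h(y, m) = -4 (h(y, m) = -2*2 = -4)
g(w) = -11/w + w/44 (g(w) = -11/w + w*(1/44) = -11/w + w/44)
g(h(-6, -4))/((-19 + 23)**2) = (-11/(-4) + (1/44)*(-4))/((-19 + 23)**2) = (-11*(-1/4) - 1/11)/(4**2) = (11/4 - 1/11)/16 = (117/44)*(1/16) = 117/704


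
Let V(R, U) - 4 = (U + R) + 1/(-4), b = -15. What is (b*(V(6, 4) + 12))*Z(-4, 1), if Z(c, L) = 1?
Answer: -1545/4 ≈ -386.25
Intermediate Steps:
V(R, U) = 15/4 + R + U (V(R, U) = 4 + ((U + R) + 1/(-4)) = 4 + ((R + U) - ¼) = 4 + (-¼ + R + U) = 15/4 + R + U)
(b*(V(6, 4) + 12))*Z(-4, 1) = -15*((15/4 + 6 + 4) + 12)*1 = -15*(55/4 + 12)*1 = -15*103/4*1 = -1545/4*1 = -1545/4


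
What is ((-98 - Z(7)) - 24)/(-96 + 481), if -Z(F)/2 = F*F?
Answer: -24/385 ≈ -0.062338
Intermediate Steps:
Z(F) = -2*F² (Z(F) = -2*F*F = -2*F²)
((-98 - Z(7)) - 24)/(-96 + 481) = ((-98 - (-2)*7²) - 24)/(-96 + 481) = ((-98 - (-2)*49) - 24)/385 = ((-98 - 1*(-98)) - 24)*(1/385) = ((-98 + 98) - 24)*(1/385) = (0 - 24)*(1/385) = -24*1/385 = -24/385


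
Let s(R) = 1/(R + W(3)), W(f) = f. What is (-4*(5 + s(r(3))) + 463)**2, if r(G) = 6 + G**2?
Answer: 15880225/81 ≈ 1.9605e+5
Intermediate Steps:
s(R) = 1/(3 + R) (s(R) = 1/(R + 3) = 1/(3 + R))
(-4*(5 + s(r(3))) + 463)**2 = (-4*(5 + 1/(3 + (6 + 3**2))) + 463)**2 = (-4*(5 + 1/(3 + (6 + 9))) + 463)**2 = (-4*(5 + 1/(3 + 15)) + 463)**2 = (-4*(5 + 1/18) + 463)**2 = (-4*91/18 + 463)**2 = (-182/9 + 463)**2 = (3985/9)**2 = 15880225/81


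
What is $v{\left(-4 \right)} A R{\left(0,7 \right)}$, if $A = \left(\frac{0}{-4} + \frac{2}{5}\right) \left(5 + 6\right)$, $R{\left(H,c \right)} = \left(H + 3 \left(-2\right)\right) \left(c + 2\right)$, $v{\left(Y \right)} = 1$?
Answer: $- \frac{1188}{5} \approx -237.6$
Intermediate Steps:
$R{\left(H,c \right)} = \left(-6 + H\right) \left(2 + c\right)$ ($R{\left(H,c \right)} = \left(H - 6\right) \left(2 + c\right) = \left(-6 + H\right) \left(2 + c\right)$)
$A = \frac{22}{5}$ ($A = \left(0 \left(- \frac{1}{4}\right) + 2 \cdot \frac{1}{5}\right) 11 = \left(0 + \frac{2}{5}\right) 11 = \frac{2}{5} \cdot 11 = \frac{22}{5} \approx 4.4$)
$v{\left(-4 \right)} A R{\left(0,7 \right)} = 1 \cdot \frac{22}{5} \left(-12 - 42 + 2 \cdot 0 + 0 \cdot 7\right) = \frac{22 \left(-12 - 42 + 0 + 0\right)}{5} = \frac{22}{5} \left(-54\right) = - \frac{1188}{5}$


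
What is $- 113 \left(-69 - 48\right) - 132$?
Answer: $13089$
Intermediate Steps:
$- 113 \left(-69 - 48\right) - 132 = \left(-113\right) \left(-117\right) - 132 = 13221 - 132 = 13089$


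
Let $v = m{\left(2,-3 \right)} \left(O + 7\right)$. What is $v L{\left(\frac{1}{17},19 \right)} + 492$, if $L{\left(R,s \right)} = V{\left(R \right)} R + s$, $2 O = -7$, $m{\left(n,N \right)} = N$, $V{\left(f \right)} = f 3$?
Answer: $\frac{84501}{289} \approx 292.39$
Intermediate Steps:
$V{\left(f \right)} = 3 f$
$O = - \frac{7}{2}$ ($O = \frac{1}{2} \left(-7\right) = - \frac{7}{2} \approx -3.5$)
$L{\left(R,s \right)} = s + 3 R^{2}$ ($L{\left(R,s \right)} = 3 R R + s = 3 R^{2} + s = s + 3 R^{2}$)
$v = - \frac{21}{2}$ ($v = - 3 \left(- \frac{7}{2} + 7\right) = \left(-3\right) \frac{7}{2} = - \frac{21}{2} \approx -10.5$)
$v L{\left(\frac{1}{17},19 \right)} + 492 = - \frac{21 \left(19 + 3 \left(\frac{1}{17}\right)^{2}\right)}{2} + 492 = - \frac{21 \left(19 + \frac{3}{289}\right)}{2} + 492 = \left(- \frac{21}{2}\right) \frac{5494}{289} + 492 = - \frac{57687}{289} + 492 = \frac{84501}{289}$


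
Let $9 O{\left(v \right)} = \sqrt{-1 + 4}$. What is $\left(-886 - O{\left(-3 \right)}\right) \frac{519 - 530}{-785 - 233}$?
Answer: $- \frac{4873}{509} - \frac{11 \sqrt{3}}{9162} \approx -9.5758$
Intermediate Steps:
$O{\left(v \right)} = \frac{\sqrt{3}}{9}$ ($O{\left(v \right)} = \frac{\sqrt{-1 + 4}}{9} = \frac{\sqrt{3}}{9}$)
$\left(-886 - O{\left(-3 \right)}\right) \frac{519 - 530}{-785 - 233} = \left(-886 - \frac{\sqrt{3}}{9}\right) \frac{519 - 530}{-785 - 233} = \left(-886 - \frac{\sqrt{3}}{9}\right) \left(- \frac{11}{-1018}\right) = \left(-886 - \frac{\sqrt{3}}{9}\right) \left(\left(-11\right) \left(- \frac{1}{1018}\right)\right) = \left(-886 - \frac{\sqrt{3}}{9}\right) \frac{11}{1018} = - \frac{4873}{509} - \frac{11 \sqrt{3}}{9162}$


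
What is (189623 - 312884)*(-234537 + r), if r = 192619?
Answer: 5166854598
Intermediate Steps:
(189623 - 312884)*(-234537 + r) = (189623 - 312884)*(-234537 + 192619) = -123261*(-41918) = 5166854598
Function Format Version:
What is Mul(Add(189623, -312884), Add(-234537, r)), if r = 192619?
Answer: 5166854598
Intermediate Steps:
Mul(Add(189623, -312884), Add(-234537, r)) = Mul(Add(189623, -312884), Add(-234537, 192619)) = Mul(-123261, -41918) = 5166854598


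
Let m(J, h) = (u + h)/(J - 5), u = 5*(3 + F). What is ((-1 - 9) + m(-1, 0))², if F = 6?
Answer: 1225/4 ≈ 306.25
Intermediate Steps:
u = 45 (u = 5*(3 + 6) = 5*9 = 45)
m(J, h) = (45 + h)/(-5 + J) (m(J, h) = (45 + h)/(J - 5) = (45 + h)/(-5 + J))
((-1 - 9) + m(-1, 0))² = ((-1 - 9) + (45 + 0)/(-5 - 1))² = (-10 + 45/(-6))² = (-10 - ⅙*45)² = (-10 - 15/2)² = (-35/2)² = 1225/4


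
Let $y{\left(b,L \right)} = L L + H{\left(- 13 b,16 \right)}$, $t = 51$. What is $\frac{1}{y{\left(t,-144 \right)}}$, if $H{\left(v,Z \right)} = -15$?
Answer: $\frac{1}{20721} \approx 4.826 \cdot 10^{-5}$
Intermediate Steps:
$y{\left(b,L \right)} = -15 + L^{2}$ ($y{\left(b,L \right)} = L L - 15 = L^{2} - 15 = -15 + L^{2}$)
$\frac{1}{y{\left(t,-144 \right)}} = \frac{1}{-15 + \left(-144\right)^{2}} = \frac{1}{-15 + 20736} = \frac{1}{20721}$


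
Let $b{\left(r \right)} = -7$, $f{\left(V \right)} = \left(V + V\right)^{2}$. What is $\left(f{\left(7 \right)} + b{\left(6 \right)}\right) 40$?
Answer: $7560$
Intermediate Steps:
$f{\left(V \right)} = 4 V^{2}$ ($f{\left(V \right)} = \left(2 V\right)^{2} = 4 V^{2}$)
$\left(f{\left(7 \right)} + b{\left(6 \right)}\right) 40 = \left(4 \cdot 7^{2} - 7\right) 40 = \left(4 \cdot 49 - 7\right) 40 = \left(196 - 7\right) 40 = 189 \cdot 40 = 7560$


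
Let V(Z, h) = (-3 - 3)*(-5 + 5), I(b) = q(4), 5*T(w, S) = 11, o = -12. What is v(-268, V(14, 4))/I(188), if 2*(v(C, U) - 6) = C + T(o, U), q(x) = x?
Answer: -1269/40 ≈ -31.725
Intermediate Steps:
T(w, S) = 11/5 (T(w, S) = (⅕)*11 = 11/5)
I(b) = 4
V(Z, h) = 0 (V(Z, h) = -6*0 = 0)
v(C, U) = 71/10 + C/2 (v(C, U) = 6 + (C + 11/5)/2 = 6 + (11/5 + C)/2 = 6 + (11/10 + C/2) = 71/10 + C/2)
v(-268, V(14, 4))/I(188) = (71/10 + (½)*(-268))/4 = (71/10 - 134)*(¼) = -1269/10*¼ = -1269/40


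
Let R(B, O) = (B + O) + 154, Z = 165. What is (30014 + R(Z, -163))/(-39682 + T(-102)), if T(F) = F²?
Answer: -15085/14639 ≈ -1.0305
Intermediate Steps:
R(B, O) = 154 + B + O
(30014 + R(Z, -163))/(-39682 + T(-102)) = (30014 + (154 + 165 - 163))/(-39682 + (-102)²) = (30014 + 156)/(-39682 + 10404) = 30170/(-29278) = 30170*(-1/29278) = -15085/14639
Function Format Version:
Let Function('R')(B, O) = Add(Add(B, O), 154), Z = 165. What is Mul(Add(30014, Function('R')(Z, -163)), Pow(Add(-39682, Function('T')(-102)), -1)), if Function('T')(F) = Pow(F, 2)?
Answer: Rational(-15085, 14639) ≈ -1.0305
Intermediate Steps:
Function('R')(B, O) = Add(154, B, O)
Mul(Add(30014, Function('R')(Z, -163)), Pow(Add(-39682, Function('T')(-102)), -1)) = Mul(Add(30014, Add(154, 165, -163)), Pow(Add(-39682, Pow(-102, 2)), -1)) = Mul(Add(30014, 156), Pow(Add(-39682, 10404), -1)) = Mul(30170, Pow(-29278, -1)) = Mul(30170, Rational(-1, 29278)) = Rational(-15085, 14639)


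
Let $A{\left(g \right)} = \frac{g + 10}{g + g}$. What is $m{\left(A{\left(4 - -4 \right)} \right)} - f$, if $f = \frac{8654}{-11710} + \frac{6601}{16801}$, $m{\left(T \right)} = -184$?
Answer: $- \frac{18066004248}{98369855} \approx -183.65$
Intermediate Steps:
$A{\left(g \right)} = \frac{10 + g}{2 g}$
$f = - \frac{34049072}{98369855}$ ($f = 8654 \left(- \frac{1}{11710}\right) + 6601 \cdot \frac{1}{16801} = - \frac{4327}{5855} + \frac{6601}{16801} = - \frac{34049072}{98369855} \approx -0.34613$)
$m{\left(A{\left(4 - -4 \right)} \right)} - f = -184 - - \frac{34049072}{98369855} = -184 + \frac{34049072}{98369855} = - \frac{18066004248}{98369855}$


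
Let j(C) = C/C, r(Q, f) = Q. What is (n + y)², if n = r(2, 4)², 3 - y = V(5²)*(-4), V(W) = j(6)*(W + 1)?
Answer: 12321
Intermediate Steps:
j(C) = 1
V(W) = 1 + W (V(W) = 1*(W + 1) = 1*(1 + W) = 1 + W)
y = 107 (y = 3 - (1 + 5²)*(-4) = 3 - (1 + 25)*(-4) = 3 - 26*(-4) = 3 - 1*(-104) = 3 + 104 = 107)
n = 4 (n = 2² = 4)
(n + y)² = (4 + 107)² = 111² = 12321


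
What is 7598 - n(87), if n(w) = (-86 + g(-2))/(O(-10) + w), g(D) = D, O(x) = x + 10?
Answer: 661114/87 ≈ 7599.0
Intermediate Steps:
O(x) = 10 + x
n(w) = -88/w (n(w) = (-86 - 2)/((10 - 10) + w) = -88/(0 + w) = -88/w)
7598 - n(87) = 7598 - (-88)/87 = 7598 - 1*(-88/87) = 7598 + 88/87 = 661114/87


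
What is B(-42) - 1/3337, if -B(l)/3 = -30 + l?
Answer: 720791/3337 ≈ 216.00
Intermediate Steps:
B(l) = 90 - 3*l (B(l) = -3*(-30 + l) = 90 - 3*l)
B(-42) - 1/3337 = (90 - 3*(-42)) - 1/3337 = (90 + 126) - 1*1/3337 = 216 - 1/3337 = 720791/3337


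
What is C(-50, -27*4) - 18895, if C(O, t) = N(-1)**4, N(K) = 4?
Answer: -18639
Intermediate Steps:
C(O, t) = 256 (C(O, t) = 4**4 = 256)
C(-50, -27*4) - 18895 = 256 - 18895 = -18639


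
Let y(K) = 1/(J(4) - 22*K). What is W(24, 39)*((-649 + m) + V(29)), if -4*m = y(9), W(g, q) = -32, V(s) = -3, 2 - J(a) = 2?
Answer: 2065532/99 ≈ 20864.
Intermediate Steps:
J(a) = 0 (J(a) = 2 - 1*2 = 2 - 2 = 0)
y(K) = -1/(22*K) (y(K) = 1/(0 - 22*K) = 1/(-22*K) = -1/(22*K))
m = 1/792 (m = -(-1)/(88*9) = -1/4*(-1/198) = 1/792 ≈ 0.0012626)
W(24, 39)*((-649 + m) + V(29)) = -32*((-649 + 1/792) - 3) = -32*(-514007/792 - 3) = -32*(-516383/792) = 2065532/99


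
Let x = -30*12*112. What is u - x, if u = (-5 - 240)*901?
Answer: -180425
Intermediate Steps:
u = -220745 (u = -245*901 = -220745)
x = -40320 (x = -360*112 = -40320)
u - x = -220745 - 1*(-40320) = -220745 + 40320 = -180425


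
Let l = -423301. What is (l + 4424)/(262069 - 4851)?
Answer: -418877/257218 ≈ -1.6285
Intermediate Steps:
(l + 4424)/(262069 - 4851) = (-423301 + 4424)/(262069 - 4851) = -418877/257218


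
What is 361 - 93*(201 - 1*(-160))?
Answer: -33212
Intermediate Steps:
361 - 93*(201 - 1*(-160)) = 361 - 93*(201 + 160) = 361 - 93*361 = 361 - 33573 = -33212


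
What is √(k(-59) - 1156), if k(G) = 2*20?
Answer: 6*I*√31 ≈ 33.407*I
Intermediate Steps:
k(G) = 40
√(k(-59) - 1156) = √(40 - 1156) = √(-1116) = 6*I*√31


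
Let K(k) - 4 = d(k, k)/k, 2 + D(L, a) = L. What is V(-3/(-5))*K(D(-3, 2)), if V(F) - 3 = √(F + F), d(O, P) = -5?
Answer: 15 + √30 ≈ 20.477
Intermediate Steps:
D(L, a) = -2 + L
K(k) = 4 - 5/k
V(F) = 3 + √2*√F (V(F) = 3 + √(F + F) = 3 + √(2*F) = 3 + √2*√F)
V(-3/(-5))*K(D(-3, 2)) = (3 + √2*√(-3/(-5)))*(4 - 5/(-2 - 3)) = (3 + √2*√(-3*(-⅕)))*(4 - 5/(-5)) = (3 + √2*√(⅗))*(4 - 5*(-⅕)) = (3 + √2*(√15/5))*(4 + 1) = (3 + √30/5)*5 = 15 + √30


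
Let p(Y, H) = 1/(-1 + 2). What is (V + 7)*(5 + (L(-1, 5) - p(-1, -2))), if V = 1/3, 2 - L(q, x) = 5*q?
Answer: 242/3 ≈ 80.667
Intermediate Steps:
p(Y, H) = 1 (p(Y, H) = 1/1 = 1)
L(q, x) = 2 - 5*q
V = ⅓ (V = 1*(⅓) = ⅓ ≈ 0.33333)
(V + 7)*(5 + (L(-1, 5) - p(-1, -2))) = (⅓ + 7)*(5 + ((2 - 5*(-1)) - 1*1)) = 22*(5 + ((2 + 5) - 1))/3 = 22*(5 + (7 - 1))/3 = 22*(5 + 6)/3 = (22/3)*11 = 242/3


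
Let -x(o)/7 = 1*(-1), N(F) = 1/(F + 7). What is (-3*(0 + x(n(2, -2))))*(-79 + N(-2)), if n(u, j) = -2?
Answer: 8274/5 ≈ 1654.8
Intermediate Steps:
N(F) = 1/(7 + F)
x(o) = 7 (x(o) = -7*(-1) = 7)
(-3*(0 + x(n(2, -2))))*(-79 + N(-2)) = (-3*(0 + 7))*(-79 + 1/(7 - 2)) = (-3*7)*(-79 + 1/5) = -21*(-79 + ⅕) = -21*(-394/5) = 8274/5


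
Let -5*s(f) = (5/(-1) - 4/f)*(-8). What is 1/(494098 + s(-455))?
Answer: 2275/1124054782 ≈ 2.0239e-6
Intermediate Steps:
s(f) = -8 - 32/(5*f) (s(f) = -(5/(-1) - 4/f)*(-8)/5 = -(5*(-1) - 4/f)*(-8)/5 = -(-5 - 4/f)*(-8)/5 = -(40 + 32/f)/5 = -8 - 32/(5*f))
1/(494098 + s(-455)) = 1/(494098 + (-8 - 32/5/(-455))) = 1/(494098 + (-8 - 32/5*(-1/455))) = 1/(494098 + (-8 + 32/2275)) = 1/(494098 - 18168/2275) = 1/(1124054782/2275) = 2275/1124054782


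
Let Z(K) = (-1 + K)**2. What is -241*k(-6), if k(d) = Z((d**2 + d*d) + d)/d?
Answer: 1018225/6 ≈ 1.6970e+5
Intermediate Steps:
k(d) = (-1 + d + 2*d**2)**2/d (k(d) = (-1 + ((d**2 + d*d) + d))**2/d = (-1 + ((d**2 + d**2) + d))**2/d = (-1 + (2*d**2 + d))**2/d = (-1 + (d + 2*d**2))**2/d = (-1 + d + 2*d**2)**2/d)
-241*k(-6) = -241*(-1 - 6*(1 + 2*(-6)))**2/(-6) = -(-241)*(-1 - 6*(1 - 12))**2/6 = -(-241)*(-1 - 6*(-11))**2/6 = -(-241)*(-1 + 66)**2/6 = -(-241)*65**2/6 = -(-241)*4225/6 = -241*(-4225/6) = 1018225/6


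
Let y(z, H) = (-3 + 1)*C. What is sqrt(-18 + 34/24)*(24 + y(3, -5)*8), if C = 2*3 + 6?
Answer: -28*I*sqrt(597) ≈ -684.14*I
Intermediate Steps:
C = 12 (C = 6 + 6 = 12)
y(z, H) = -24 (y(z, H) = (-3 + 1)*12 = -2*12 = -24)
sqrt(-18 + 34/24)*(24 + y(3, -5)*8) = sqrt(-18 + 34/24)*(24 - 24*8) = sqrt(-18 + 34*(1/24))*(24 - 192) = sqrt(-18 + 17/12)*(-168) = sqrt(-199/12)*(-168) = (I*sqrt(597)/6)*(-168) = -28*I*sqrt(597)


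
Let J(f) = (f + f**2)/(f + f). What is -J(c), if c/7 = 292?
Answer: -2045/2 ≈ -1022.5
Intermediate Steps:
c = 2044 (c = 7*292 = 2044)
J(f) = (f + f**2)/(2*f) (J(f) = (f + f**2)/((2*f)) = (f + f**2)*(1/(2*f)) = (f + f**2)/(2*f))
-J(c) = -(1/2 + (1/2)*2044) = -(1/2 + 1022) = -1*2045/2 = -2045/2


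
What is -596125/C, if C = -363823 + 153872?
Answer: 596125/209951 ≈ 2.8394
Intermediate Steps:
C = -209951
-596125/C = -596125/(-209951) = -596125*(-1/209951) = 596125/209951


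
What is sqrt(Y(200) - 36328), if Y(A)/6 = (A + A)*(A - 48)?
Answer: 2*sqrt(82118) ≈ 573.13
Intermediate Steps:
Y(A) = 12*A*(-48 + A) (Y(A) = 6*((A + A)*(A - 48)) = 6*((2*A)*(-48 + A)) = 6*(2*A*(-48 + A)) = 12*A*(-48 + A))
sqrt(Y(200) - 36328) = sqrt(12*200*(-48 + 200) - 36328) = sqrt(12*200*152 - 36328) = sqrt(364800 - 36328) = sqrt(328472) = 2*sqrt(82118)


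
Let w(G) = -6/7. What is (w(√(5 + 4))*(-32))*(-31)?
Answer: -5952/7 ≈ -850.29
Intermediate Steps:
w(G) = -6/7 (w(G) = -6*⅐ = -6/7)
(w(√(5 + 4))*(-32))*(-31) = -6/7*(-32)*(-31) = (192/7)*(-31) = -5952/7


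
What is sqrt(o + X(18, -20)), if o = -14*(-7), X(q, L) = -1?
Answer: sqrt(97) ≈ 9.8489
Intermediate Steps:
o = 98
sqrt(o + X(18, -20)) = sqrt(98 - 1) = sqrt(97)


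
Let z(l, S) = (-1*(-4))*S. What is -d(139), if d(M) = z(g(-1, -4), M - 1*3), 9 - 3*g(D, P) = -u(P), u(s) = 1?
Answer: -544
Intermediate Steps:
g(D, P) = 10/3 (g(D, P) = 3 - (-1)/3 = 3 - ⅓*(-1) = 3 + ⅓ = 10/3)
z(l, S) = 4*S
d(M) = -12 + 4*M (d(M) = 4*(M - 1*3) = 4*(M - 3) = 4*(-3 + M) = -12 + 4*M)
-d(139) = -(-12 + 4*139) = -(-12 + 556) = -1*544 = -544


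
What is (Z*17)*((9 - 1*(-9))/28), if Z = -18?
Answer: -1377/7 ≈ -196.71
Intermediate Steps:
(Z*17)*((9 - 1*(-9))/28) = (-18*17)*((9 - 1*(-9))/28) = -306*(9 + 9)/28 = -5508/28 = -306*9/14 = -1377/7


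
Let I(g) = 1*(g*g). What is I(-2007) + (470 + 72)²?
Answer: 4321813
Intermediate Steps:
I(g) = g² (I(g) = 1*g² = g²)
I(-2007) + (470 + 72)² = (-2007)² + (470 + 72)² = 4028049 + 542² = 4028049 + 293764 = 4321813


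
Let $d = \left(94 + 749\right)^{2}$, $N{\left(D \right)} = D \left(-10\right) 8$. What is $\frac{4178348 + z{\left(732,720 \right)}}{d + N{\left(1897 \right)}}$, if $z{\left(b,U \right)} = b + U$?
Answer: $\frac{4179800}{558889} \approx 7.4788$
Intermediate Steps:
$z{\left(b,U \right)} = U + b$
$N{\left(D \right)} = - 80 D$ ($N{\left(D \right)} = - 10 D 8 = - 80 D$)
$d = 710649$ ($d = 843^{2} = 710649$)
$\frac{4178348 + z{\left(732,720 \right)}}{d + N{\left(1897 \right)}} = \frac{4178348 + \left(720 + 732\right)}{710649 - 151760} = \frac{4178348 + 1452}{710649 - 151760} = \frac{4179800}{558889}$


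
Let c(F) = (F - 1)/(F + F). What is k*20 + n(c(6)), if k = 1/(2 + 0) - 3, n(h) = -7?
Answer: -57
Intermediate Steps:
c(F) = (-1 + F)/(2*F) (c(F) = (-1 + F)/((2*F)) = (-1 + F)*(1/(2*F)) = (-1 + F)/(2*F))
k = -5/2 (k = 1/2 - 3 = -5/2 ≈ -2.5000)
k*20 + n(c(6)) = -5/2*20 - 7 = -50 - 7 = -57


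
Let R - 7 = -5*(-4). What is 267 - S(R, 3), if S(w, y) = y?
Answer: 264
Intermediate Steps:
R = 27 (R = 7 - 5*(-4) = 7 + 20 = 27)
267 - S(R, 3) = 267 - 1*3 = 267 - 3 = 264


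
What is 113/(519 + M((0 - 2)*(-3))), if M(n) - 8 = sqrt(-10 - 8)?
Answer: 59551/277747 - 339*I*sqrt(2)/277747 ≈ 0.21441 - 0.0017261*I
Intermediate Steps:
M(n) = 8 + 3*I*sqrt(2) (M(n) = 8 + sqrt(-10 - 8) = 8 + sqrt(-18) = 8 + 3*I*sqrt(2))
113/(519 + M((0 - 2)*(-3))) = 113/(519 + (8 + 3*I*sqrt(2))) = 113/(527 + 3*I*sqrt(2))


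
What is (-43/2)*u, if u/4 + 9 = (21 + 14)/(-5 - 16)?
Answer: 2752/3 ≈ 917.33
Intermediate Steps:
u = -128/3 (u = -36 + 4*((21 + 14)/(-5 - 16)) = -36 + 4*(35/(-21)) = -36 + 4*(35*(-1/21)) = -36 + 4*(-5/3) = -36 - 20/3 = -128/3 ≈ -42.667)
(-43/2)*u = -43/2*(-128/3) = 2752/3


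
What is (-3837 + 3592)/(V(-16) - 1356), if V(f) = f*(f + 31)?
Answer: 35/228 ≈ 0.15351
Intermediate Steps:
V(f) = f*(31 + f)
(-3837 + 3592)/(V(-16) - 1356) = (-3837 + 3592)/(-16*(31 - 16) - 1356) = -245/(-16*15 - 1356) = -245/(-240 - 1356) = -245/(-1596) = -245*(-1/1596) = 35/228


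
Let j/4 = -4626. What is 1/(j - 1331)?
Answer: -1/19835 ≈ -5.0416e-5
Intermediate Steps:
j = -18504 (j = 4*(-4626) = -18504)
1/(j - 1331) = 1/(-18504 - 1331) = 1/(-19835) = -1/19835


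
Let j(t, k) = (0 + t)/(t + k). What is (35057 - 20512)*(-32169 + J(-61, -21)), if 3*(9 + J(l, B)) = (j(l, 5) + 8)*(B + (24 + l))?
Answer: -39529135585/84 ≈ -4.7058e+8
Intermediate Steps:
j(t, k) = t/(k + t)
J(l, B) = -9 + (8 + l/(5 + l))*(24 + B + l)/3 (J(l, B) = -9 + ((l/(5 + l) + 8)*(B + (24 + l)))/3 = -9 + ((8 + l/(5 + l))*(24 + B + l))/3 = -9 + (8 + l/(5 + l))*(24 + B + l)/3)
(35057 - 20512)*(-32169 + J(-61, -21)) = (35057 - 20512)*(-32169 + (825 + 9*(-61)² + 40*(-21) + 229*(-61) + 9*(-21)*(-61))/(3*(5 - 61))) = 14545*(-32169 + (⅓)*(825 + 9*3721 - 840 - 13969 + 11529)/(-56)) = 14545*(-32169 + (⅓)*(-1/56)*(825 + 33489 - 840 - 13969 + 11529)) = 14545*(-32169 + (⅓)*(-1/56)*31034) = 14545*(-32169 - 15517/84) = 14545*(-2717713/84) = -39529135585/84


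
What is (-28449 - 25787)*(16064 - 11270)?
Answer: -260007384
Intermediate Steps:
(-28449 - 25787)*(16064 - 11270) = -54236*4794 = -260007384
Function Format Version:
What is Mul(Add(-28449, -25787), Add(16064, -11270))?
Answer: -260007384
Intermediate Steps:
Mul(Add(-28449, -25787), Add(16064, -11270)) = Mul(-54236, 4794) = -260007384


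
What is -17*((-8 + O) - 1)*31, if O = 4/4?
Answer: 4216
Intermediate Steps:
O = 1 (O = 4*(1/4) = 1)
-17*((-8 + O) - 1)*31 = -17*((-8 + 1) - 1)*31 = -17*(-7 - 1)*31 = -17*(-8)*31 = 136*31 = 4216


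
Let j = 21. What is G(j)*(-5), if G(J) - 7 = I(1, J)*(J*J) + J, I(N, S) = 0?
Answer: -140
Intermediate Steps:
G(J) = 7 + J (G(J) = 7 + (0*(J*J) + J) = 7 + (0*J² + J) = 7 + (0 + J) = 7 + J)
G(j)*(-5) = (7 + 21)*(-5) = 28*(-5) = -140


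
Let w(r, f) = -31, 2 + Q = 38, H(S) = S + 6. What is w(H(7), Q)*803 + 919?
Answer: -23974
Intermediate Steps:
H(S) = 6 + S
Q = 36 (Q = -2 + 38 = 36)
w(H(7), Q)*803 + 919 = -31*803 + 919 = -24893 + 919 = -23974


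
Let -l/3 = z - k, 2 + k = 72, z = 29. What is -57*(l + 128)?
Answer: -14307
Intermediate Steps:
k = 70 (k = -2 + 72 = 70)
l = 123 (l = -3*(29 - 1*70) = -3*(29 - 70) = -3*(-41) = 123)
-57*(l + 128) = -57*(123 + 128) = -57*251 = -14307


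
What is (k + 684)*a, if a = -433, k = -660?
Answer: -10392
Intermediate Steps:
(k + 684)*a = (-660 + 684)*(-433) = 24*(-433) = -10392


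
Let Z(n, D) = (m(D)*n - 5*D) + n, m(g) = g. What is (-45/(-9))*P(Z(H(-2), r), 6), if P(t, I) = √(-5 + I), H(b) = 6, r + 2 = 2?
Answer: 5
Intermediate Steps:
r = 0 (r = -2 + 2 = 0)
Z(n, D) = n - 5*D + D*n (Z(n, D) = (D*n - 5*D) + n = (-5*D + D*n) + n = n - 5*D + D*n)
(-45/(-9))*P(Z(H(-2), r), 6) = (-45/(-9))*√(-5 + 6) = (-45*(-⅑))*√1 = 5*1 = 5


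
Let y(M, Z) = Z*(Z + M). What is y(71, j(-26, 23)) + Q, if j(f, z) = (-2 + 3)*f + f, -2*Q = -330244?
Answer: 164134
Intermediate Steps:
Q = 165122 (Q = -1/2*(-330244) = 165122)
j(f, z) = 2*f (j(f, z) = 1*f + f = f + f = 2*f)
y(M, Z) = Z*(M + Z)
y(71, j(-26, 23)) + Q = (2*(-26))*(71 + 2*(-26)) + 165122 = -52*(71 - 52) + 165122 = -52*19 + 165122 = -988 + 165122 = 164134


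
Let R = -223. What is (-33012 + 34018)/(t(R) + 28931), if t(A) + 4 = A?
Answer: 503/14352 ≈ 0.035047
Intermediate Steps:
t(A) = -4 + A
(-33012 + 34018)/(t(R) + 28931) = (-33012 + 34018)/((-4 - 223) + 28931) = 1006/(-227 + 28931) = 1006/28704 = 1006*(1/28704) = 503/14352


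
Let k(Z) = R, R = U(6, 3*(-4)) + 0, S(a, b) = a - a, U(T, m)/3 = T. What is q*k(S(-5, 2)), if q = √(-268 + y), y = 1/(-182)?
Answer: 9*I*√8877414/91 ≈ 294.68*I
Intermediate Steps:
U(T, m) = 3*T
y = -1/182 ≈ -0.0054945
S(a, b) = 0
R = 18 (R = 3*6 + 0 = 18 + 0 = 18)
k(Z) = 18
q = I*√8877414/182 (q = √(-268 - 1/182) = √(-48777/182) = I*√8877414/182 ≈ 16.371*I)
q*k(S(-5, 2)) = (I*√8877414/182)*18 = 9*I*√8877414/91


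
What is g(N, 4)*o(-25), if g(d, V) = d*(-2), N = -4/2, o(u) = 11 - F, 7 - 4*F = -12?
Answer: 25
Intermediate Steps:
F = 19/4 (F = 7/4 - ¼*(-12) = 7/4 + 3 = 19/4 ≈ 4.7500)
o(u) = 25/4 (o(u) = 11 - 1*19/4 = 11 - 19/4 = 25/4)
N = -2 (N = -4*½ = -2)
g(d, V) = -2*d
g(N, 4)*o(-25) = -2*(-2)*(25/4) = 4*(25/4) = 25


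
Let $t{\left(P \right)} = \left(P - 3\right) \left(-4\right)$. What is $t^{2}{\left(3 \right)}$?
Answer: $0$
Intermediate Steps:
$t{\left(P \right)} = 12 - 4 P$ ($t{\left(P \right)} = \left(-3 + P\right) \left(-4\right) = 12 - 4 P$)
$t^{2}{\left(3 \right)} = \left(12 - 12\right)^{2} = 0^{2} = 0$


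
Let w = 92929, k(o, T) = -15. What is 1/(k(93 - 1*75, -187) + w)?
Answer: 1/92914 ≈ 1.0763e-5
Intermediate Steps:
1/(k(93 - 1*75, -187) + w) = 1/(-15 + 92929) = 1/92914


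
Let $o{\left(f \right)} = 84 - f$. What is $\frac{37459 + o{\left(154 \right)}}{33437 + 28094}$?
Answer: $\frac{37389}{61531} \approx 0.60765$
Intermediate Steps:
$\frac{37459 + o{\left(154 \right)}}{33437 + 28094} = \frac{37459 + \left(84 - 154\right)}{33437 + 28094} = \frac{37459 + \left(84 - 154\right)}{61531} = \left(37459 - 70\right) \frac{1}{61531} = 37389 \cdot \frac{1}{61531} = \frac{37389}{61531}$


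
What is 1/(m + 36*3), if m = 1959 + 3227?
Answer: 1/5294 ≈ 0.00018889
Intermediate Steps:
m = 5186
1/(m + 36*3) = 1/(5186 + 36*3) = 1/(5186 + 108) = 1/5294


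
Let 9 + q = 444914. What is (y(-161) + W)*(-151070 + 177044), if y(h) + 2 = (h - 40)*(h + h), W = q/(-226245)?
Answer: 25354314896742/15083 ≈ 1.6810e+9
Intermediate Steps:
q = 444905 (q = -9 + 444914 = 444905)
W = -88981/45249 (W = 444905/(-226245) = 444905*(-1/226245) = -88981/45249 ≈ -1.9665)
y(h) = -2 + 2*h*(-40 + h) (y(h) = -2 + (h - 40)*(h + h) = -2 + (-40 + h)*(2*h) = -2 + 2*h*(-40 + h))
(y(-161) + W)*(-151070 + 177044) = ((-2 - 80*(-161) + 2*(-161)**2) - 88981/45249)*(-151070 + 177044) = ((-2 + 12880 + 2*25921) - 88981/45249)*25974 = ((-2 + 12880 + 51842) - 88981/45249)*25974 = (64720 - 88981/45249)*25974 = (2928426299/45249)*25974 = 25354314896742/15083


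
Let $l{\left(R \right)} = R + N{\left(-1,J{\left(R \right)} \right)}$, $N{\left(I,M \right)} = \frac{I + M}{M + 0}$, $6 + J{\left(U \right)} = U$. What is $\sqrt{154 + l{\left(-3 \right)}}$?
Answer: $\frac{37}{3} \approx 12.333$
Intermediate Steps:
$J{\left(U \right)} = -6 + U$
$N{\left(I,M \right)} = \frac{I + M}{M}$
$l{\left(R \right)} = R + \frac{-7 + R}{-6 + R}$ ($l{\left(R \right)} = R + \frac{-1 + \left(-6 + R\right)}{-6 + R} = R + \frac{-7 + R}{-6 + R}$)
$\sqrt{154 + l{\left(-3 \right)}} = \sqrt{154 + \frac{-7 - 3 - 3 \left(-6 - 3\right)}{-6 - 3}} = \sqrt{154 + \frac{-7 - 3 - -27}{-9}} = \sqrt{154 - \frac{-7 - 3 + 27}{9}} = \sqrt{154 - \frac{17}{9}} = \sqrt{\frac{1369}{9}} = \frac{37}{3}$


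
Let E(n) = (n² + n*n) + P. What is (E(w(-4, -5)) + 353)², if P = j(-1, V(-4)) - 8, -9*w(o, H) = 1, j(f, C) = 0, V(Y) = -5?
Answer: 781034809/6561 ≈ 1.1904e+5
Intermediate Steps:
w(o, H) = -⅑ (w(o, H) = -⅑*1 = -⅑)
P = -8 (P = 0 - 8 = -8)
E(n) = -8 + 2*n² (E(n) = (n² + n*n) - 8 = (n² + n²) - 8 = 2*n² - 8 = -8 + 2*n²)
(E(w(-4, -5)) + 353)² = ((-8 + 2*(-⅑)²) + 353)² = ((-8 + 2*(1/81)) + 353)² = ((-8 + 2/81) + 353)² = (-646/81 + 353)² = (27947/81)² = 781034809/6561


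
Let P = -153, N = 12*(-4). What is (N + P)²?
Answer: 40401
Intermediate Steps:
N = -48
(N + P)² = (-48 - 153)² = (-201)² = 40401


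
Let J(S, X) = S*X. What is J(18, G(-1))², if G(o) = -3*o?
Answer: 2916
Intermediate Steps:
J(18, G(-1))² = (18*(-3*(-1)))² = (18*3)² = 54² = 2916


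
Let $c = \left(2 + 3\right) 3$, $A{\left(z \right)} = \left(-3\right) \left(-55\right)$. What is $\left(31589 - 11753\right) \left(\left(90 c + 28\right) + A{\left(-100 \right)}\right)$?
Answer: $30606948$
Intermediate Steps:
$A{\left(z \right)} = 165$
$c = 15$ ($c = 5 \cdot 3 = 15$)
$\left(31589 - 11753\right) \left(\left(90 c + 28\right) + A{\left(-100 \right)}\right) = \left(31589 - 11753\right) \left(\left(90 \cdot 15 + 28\right) + 165\right) = 19836 \left(\left(1350 + 28\right) + 165\right) = 19836 \left(1378 + 165\right) = 19836 \cdot 1543 = 30606948$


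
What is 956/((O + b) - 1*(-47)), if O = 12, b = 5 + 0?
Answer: 239/16 ≈ 14.938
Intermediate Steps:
b = 5
956/((O + b) - 1*(-47)) = 956/((12 + 5) - 1*(-47)) = 956/(17 + 47) = 956/64 = 956*(1/64) = 239/16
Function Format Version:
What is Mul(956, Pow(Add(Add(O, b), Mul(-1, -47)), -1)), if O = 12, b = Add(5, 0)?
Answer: Rational(239, 16) ≈ 14.938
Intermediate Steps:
b = 5
Mul(956, Pow(Add(Add(O, b), Mul(-1, -47)), -1)) = Mul(956, Pow(Add(Add(12, 5), Mul(-1, -47)), -1)) = Mul(956, Pow(Add(17, 47), -1)) = Mul(956, Pow(64, -1)) = Mul(956, Rational(1, 64)) = Rational(239, 16)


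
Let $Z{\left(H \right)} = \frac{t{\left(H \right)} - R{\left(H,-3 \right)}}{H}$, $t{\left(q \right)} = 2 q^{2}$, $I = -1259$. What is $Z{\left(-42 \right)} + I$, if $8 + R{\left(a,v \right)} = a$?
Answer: $- \frac{28228}{21} \approx -1344.2$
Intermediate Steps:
$R{\left(a,v \right)} = -8 + a$
$Z{\left(H \right)} = \frac{8 - H + 2 H^{2}}{H}$ ($Z{\left(H \right)} = \frac{2 H^{2} - \left(-8 + H\right)}{H} = \frac{8 - H + 2 H^{2}}{H}$)
$Z{\left(-42 \right)} + I = \left(-1 + 2 \left(-42\right) + \frac{8}{-42}\right) - 1259 = \left(-1 - 84 + 8 \left(- \frac{1}{42}\right)\right) - 1259 = \left(-1 - 84 - \frac{4}{21}\right) - 1259 = - \frac{1789}{21} - 1259 = - \frac{28228}{21}$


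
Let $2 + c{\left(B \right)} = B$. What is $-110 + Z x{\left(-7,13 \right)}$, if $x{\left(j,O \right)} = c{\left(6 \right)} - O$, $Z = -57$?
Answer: $403$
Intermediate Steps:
$c{\left(B \right)} = -2 + B$
$x{\left(j,O \right)} = 4 - O$ ($x{\left(j,O \right)} = \left(-2 + 6\right) - O = 4 - O$)
$-110 + Z x{\left(-7,13 \right)} = -110 - 57 \left(4 - 13\right) = -110 - -513 = -110 + 513 = 403$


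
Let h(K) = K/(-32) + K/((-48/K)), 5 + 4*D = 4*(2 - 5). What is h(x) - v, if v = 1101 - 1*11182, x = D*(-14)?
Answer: 960517/96 ≈ 10005.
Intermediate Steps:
D = -17/4 (D = -5/4 + (4*(2 - 5))/4 = -5/4 + (4*(-3))/4 = -5/4 + (¼)*(-12) = -5/4 - 3 = -17/4 ≈ -4.2500)
x = 119/2 (x = -17/4*(-14) = 119/2 ≈ 59.500)
h(K) = -K/32 - K²/48 (h(K) = K*(-1/32) + K*(-K/48) = -K/32 - K²/48)
v = -10081 (v = 1101 - 11182 = -10081)
h(x) - v = -1/96*119/2*(3 + 2*(119/2)) - 1*(-10081) = -1/96*119/2*(3 + 119) + 10081 = -1/96*119/2*122 + 10081 = -7259/96 + 10081 = 960517/96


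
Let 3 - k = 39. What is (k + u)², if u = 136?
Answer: 10000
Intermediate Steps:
k = -36 (k = 3 - 1*39 = 3 - 39 = -36)
(k + u)² = (-36 + 136)² = 100² = 10000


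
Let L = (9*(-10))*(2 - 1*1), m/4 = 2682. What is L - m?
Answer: -10818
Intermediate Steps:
m = 10728 (m = 4*2682 = 10728)
L = -90 (L = -90*(2 - 1) = -90*1 = -90)
L - m = -90 - 1*10728 = -90 - 10728 = -10818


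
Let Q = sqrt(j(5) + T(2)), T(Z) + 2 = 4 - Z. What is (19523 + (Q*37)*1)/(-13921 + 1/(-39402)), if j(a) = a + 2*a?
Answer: -769245246/548515243 - 1457874*sqrt(15)/548515243 ≈ -1.4127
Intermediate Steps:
j(a) = 3*a
T(Z) = 2 - Z (T(Z) = -2 + (4 - Z) = 2 - Z)
Q = sqrt(15) (Q = sqrt(3*5 + (2 - 1*2)) = sqrt(15 + (2 - 2)) = sqrt(15 + 0) = sqrt(15) ≈ 3.8730)
(19523 + (Q*37)*1)/(-13921 + 1/(-39402)) = (19523 + (sqrt(15)*37)*1)/(-13921 + 1/(-39402)) = (19523 + (37*sqrt(15))*1)/(-13921 - 1/39402) = (19523 + 37*sqrt(15))/(-548515243/39402) = (19523 + 37*sqrt(15))*(-39402/548515243) = -769245246/548515243 - 1457874*sqrt(15)/548515243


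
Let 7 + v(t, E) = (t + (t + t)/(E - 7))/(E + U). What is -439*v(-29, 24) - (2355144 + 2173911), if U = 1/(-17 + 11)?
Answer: -11001210908/2431 ≈ -4.5254e+6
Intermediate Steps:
U = -⅙ (U = 1/(-6) = -⅙ ≈ -0.16667)
v(t, E) = -7 + (t + 2*t/(-7 + E))/(-⅙ + E) (v(t, E) = -7 + (t + (t + t)/(E - 7))/(E - ⅙) = -7 + (t + (2*t)/(-7 + E))/(-⅙ + E) = -7 + (t + 2*t/(-7 + E))/(-⅙ + E))
-439*v(-29, 24) - (2355144 + 2173911) = -439*(-49 - 42*24² - 30*(-29) + 301*24 + 6*24*(-29))/(7 - 43*24 + 6*24²) - (2355144 + 2173911) = -439*(-49 - 42*576 + 870 + 7224 - 4176)/(7 - 1032 + 6*576) - 1*4529055 = -439*(-49 - 24192 + 870 + 7224 - 4176)/(7 - 1032 + 3456) - 4529055 = -439*(-20323)/2431 - 4529055 = -439*(-20323/2431) - 4529055 = 8921797/2431 - 4529055 = -11001210908/2431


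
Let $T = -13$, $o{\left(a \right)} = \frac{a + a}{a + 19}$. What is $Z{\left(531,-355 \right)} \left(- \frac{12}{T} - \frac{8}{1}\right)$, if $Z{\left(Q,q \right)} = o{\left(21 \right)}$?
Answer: $- \frac{483}{65} \approx -7.4308$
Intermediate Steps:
$o{\left(a \right)} = \frac{2 a}{19 + a}$
$Z{\left(Q,q \right)} = \frac{21}{20}$ ($Z{\left(Q,q \right)} = 2 \cdot 21 \frac{1}{19 + 21} = 2 \cdot 21 \cdot \frac{1}{40} = \frac{21}{20}$)
$Z{\left(531,-355 \right)} \left(- \frac{12}{T} - \frac{8}{1}\right) = \frac{21 \left(- \frac{12}{-13} - \frac{8}{1}\right)}{20} = \frac{21 \left(\left(-12\right) \left(- \frac{1}{13}\right) - 8\right)}{20} = \frac{21 \left(\frac{12}{13} - 8\right)}{20} = \frac{21}{20} \left(- \frac{92}{13}\right) = - \frac{483}{65}$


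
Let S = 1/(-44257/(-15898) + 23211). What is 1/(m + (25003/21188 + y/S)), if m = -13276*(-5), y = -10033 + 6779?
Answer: -168423412/12711129026278453 ≈ -1.3250e-8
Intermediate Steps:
y = -3254
S = 15898/369052735 (S = 1/(-44257*(-1/15898) + 23211) = 1/(44257/15898 + 23211) = 1/(369052735/15898) = 15898/369052735 ≈ 4.3078e-5)
m = 66380
1/(m + (25003/21188 + y/S)) = 1/(66380 + (25003/21188 - 3254/15898/369052735)) = 1/(66380 + (25003*(1/21188) - 3254*369052735/15898)) = 1/(66380 + (25003/21188 - 600448799845/7949)) = 1/(66380 - 12722308972367013/168423412) = 1/(-12711129026278453/168423412) = -168423412/12711129026278453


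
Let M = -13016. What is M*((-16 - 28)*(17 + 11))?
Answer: 16035712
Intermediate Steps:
M*((-16 - 28)*(17 + 11)) = -13016*(-16 - 28)*(17 + 11) = -(-572704)*28 = -13016*(-1232) = 16035712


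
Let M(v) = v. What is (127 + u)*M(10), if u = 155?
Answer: 2820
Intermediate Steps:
(127 + u)*M(10) = (127 + 155)*10 = 282*10 = 2820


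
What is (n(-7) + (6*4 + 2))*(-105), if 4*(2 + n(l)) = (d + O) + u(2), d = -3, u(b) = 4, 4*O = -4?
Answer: -2520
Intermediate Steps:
O = -1 (O = (¼)*(-4) = -1)
n(l) = -2 (n(l) = -2 + ((-3 - 1) + 4)/4 = -2 + (-4 + 4)/4 = -2 + (¼)*0 = -2 + 0 = -2)
(n(-7) + (6*4 + 2))*(-105) = (-2 + (6*4 + 2))*(-105) = (-2 + (24 + 2))*(-105) = (-2 + 26)*(-105) = 24*(-105) = -2520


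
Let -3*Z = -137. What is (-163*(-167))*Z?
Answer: 3729277/3 ≈ 1.2431e+6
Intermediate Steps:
Z = 137/3 (Z = -1/3*(-137) = 137/3 ≈ 45.667)
(-163*(-167))*Z = -163*(-167)*(137/3) = 27221*(137/3) = 3729277/3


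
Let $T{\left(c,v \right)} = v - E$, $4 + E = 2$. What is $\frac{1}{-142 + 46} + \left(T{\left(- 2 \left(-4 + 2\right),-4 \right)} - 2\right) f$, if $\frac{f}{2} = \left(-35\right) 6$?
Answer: $\frac{161279}{96} \approx 1680.0$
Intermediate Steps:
$E = -2$ ($E = -4 + 2 = -2$)
$T{\left(c,v \right)} = 2 + v$ ($T{\left(c,v \right)} = v - -2 = v + 2 = 2 + v$)
$f = -420$ ($f = 2 \left(\left(-35\right) 6\right) = 2 \left(-210\right) = -420$)
$\frac{1}{-142 + 46} + \left(T{\left(- 2 \left(-4 + 2\right),-4 \right)} - 2\right) f = \frac{1}{-142 + 46} + \left(\left(2 - 4\right) - 2\right) \left(-420\right) = \frac{1}{-96} + \left(-2 - 2\right) \left(-420\right) = - \frac{1}{96} - -1680 = - \frac{1}{96} + 1680 = \frac{161279}{96}$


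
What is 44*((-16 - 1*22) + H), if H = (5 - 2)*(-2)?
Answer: -1936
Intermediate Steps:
H = -6 (H = 3*(-2) = -6)
44*((-16 - 1*22) + H) = 44*((-16 - 1*22) - 6) = 44*((-16 - 22) - 6) = 44*(-38 - 6) = 44*(-44) = -1936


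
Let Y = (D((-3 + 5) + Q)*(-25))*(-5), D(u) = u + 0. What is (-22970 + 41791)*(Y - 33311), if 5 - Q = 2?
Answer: -615183206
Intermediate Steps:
Q = 3 (Q = 5 - 1*2 = 5 - 2 = 3)
D(u) = u
Y = 625 (Y = (((-3 + 5) + 3)*(-25))*(-5) = ((2 + 3)*(-25))*(-5) = (5*(-25))*(-5) = -125*(-5) = 625)
(-22970 + 41791)*(Y - 33311) = (-22970 + 41791)*(625 - 33311) = 18821*(-32686) = -615183206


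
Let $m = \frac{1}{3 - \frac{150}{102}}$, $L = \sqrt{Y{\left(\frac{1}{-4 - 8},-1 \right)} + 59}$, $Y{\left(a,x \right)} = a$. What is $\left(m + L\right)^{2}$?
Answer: $\frac{60175}{1014} + \frac{17 \sqrt{2121}}{78} \approx 69.382$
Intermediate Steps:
$L = \frac{\sqrt{2121}}{6}$ ($L = \sqrt{\frac{1}{-4 - 8} + 59} = \sqrt{\frac{1}{-12} + 59} = \sqrt{- \frac{1}{12} + 59} = \sqrt{\frac{707}{12}} = \frac{\sqrt{2121}}{6} \approx 7.6757$)
$m = \frac{17}{26}$ ($m = \frac{1}{3 - \frac{25}{17}} = \frac{1}{\frac{26}{17}} = \frac{17}{26} \approx 0.65385$)
$\left(m + L\right)^{2} = \left(\frac{17}{26} + \frac{\sqrt{2121}}{6}\right)^{2}$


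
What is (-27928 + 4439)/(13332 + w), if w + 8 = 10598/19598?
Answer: -230168711/130567175 ≈ -1.7628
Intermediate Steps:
w = -73093/9799 (w = -8 + 10598/19598 = -8 + 10598*(1/19598) = -8 + 5299/9799 = -73093/9799 ≈ -7.4592)
(-27928 + 4439)/(13332 + w) = (-27928 + 4439)/(13332 - 73093/9799) = -23489/130567175/9799 = -23489*9799/130567175 = -230168711/130567175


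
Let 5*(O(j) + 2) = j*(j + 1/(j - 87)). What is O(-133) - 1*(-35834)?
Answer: 43306913/1100 ≈ 39370.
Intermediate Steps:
O(j) = -2 + j*(j + 1/(-87 + j))/5 (O(j) = -2 + (j*(j + 1/(j - 87)))/5 = -2 + (j*(j + 1/(-87 + j)))/5 = -2 + j*(j + 1/(-87 + j))/5)
O(-133) - 1*(-35834) = (870 + (-133)**3 - 87*(-133)**2 - 9*(-133))/(5*(-87 - 133)) - 1*(-35834) = (1/5)*(870 - 2352637 - 87*17689 + 1197)/(-220) + 35834 = (1/5)*(-1/220)*(870 - 2352637 - 1538943 + 1197) + 35834 = (1/5)*(-1/220)*(-3889513) + 35834 = 3889513/1100 + 35834 = 43306913/1100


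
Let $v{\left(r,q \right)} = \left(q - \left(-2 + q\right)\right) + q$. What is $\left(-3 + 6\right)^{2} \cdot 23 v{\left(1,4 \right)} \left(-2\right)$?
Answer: $-2484$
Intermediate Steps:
$v{\left(r,q \right)} = 2 + q$
$\left(-3 + 6\right)^{2} \cdot 23 v{\left(1,4 \right)} \left(-2\right) = \left(-3 + 6\right)^{2} \cdot 23 \left(2 + 4\right) \left(-2\right) = 3^{2} \cdot 23 \cdot 6 \left(-2\right) = 9 \cdot 23 \left(-12\right) = 207 \left(-12\right) = -2484$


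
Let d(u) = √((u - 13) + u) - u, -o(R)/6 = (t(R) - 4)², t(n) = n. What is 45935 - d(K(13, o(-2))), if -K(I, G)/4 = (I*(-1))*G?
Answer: 34703 - 13*I*√133 ≈ 34703.0 - 149.92*I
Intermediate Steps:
o(R) = -6*(-4 + R)² (o(R) = -6*(R - 4)² = -6*(-4 + R)²)
K(I, G) = 4*G*I (K(I, G) = -4*I*(-1)*G = -4*(-I)*G = -(-4)*G*I = 4*G*I)
d(u) = √(-13 + 2*u) - u (d(u) = √((-13 + u) + u) - u = √(-13 + 2*u) - u)
45935 - d(K(13, o(-2))) = 45935 - (√(-13 + 2*(4*(-6*(-4 - 2)²)*13)) - 4*(-6*(-4 - 2)²)*13) = 45935 - (√(-13 + 2*(4*(-6*(-6)²)*13)) - 4*(-6*(-6)²)*13) = 45935 - (√(-13 + 2*(4*(-6*36)*13)) - 4*(-6*36)*13) = 45935 - (√(-13 + 2*(4*(-216)*13)) - 4*(-216)*13) = 45935 - (√(-13 + 2*(-11232)) - 1*(-11232)) = 45935 - (√(-13 - 22464) + 11232) = 45935 - (√(-22477) + 11232) = 45935 - (13*I*√133 + 11232) = 45935 - (11232 + 13*I*√133) = 45935 + (-11232 - 13*I*√133) = 34703 - 13*I*√133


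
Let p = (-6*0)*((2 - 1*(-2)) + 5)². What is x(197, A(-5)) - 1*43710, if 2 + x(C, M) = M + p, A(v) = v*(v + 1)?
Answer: -43692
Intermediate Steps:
p = 0 (p = 0*((2 + 2) + 5)² = 0*(4 + 5)² = 0*9² = 0*81 = 0)
A(v) = v*(1 + v)
x(C, M) = -2 + M (x(C, M) = -2 + (M + 0) = -2 + M)
x(197, A(-5)) - 1*43710 = (-2 - 5*(1 - 5)) - 1*43710 = (-2 - 5*(-4)) - 43710 = (-2 + 20) - 43710 = 18 - 43710 = -43692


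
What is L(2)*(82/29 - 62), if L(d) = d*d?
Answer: -6864/29 ≈ -236.69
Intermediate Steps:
L(d) = d**2
L(2)*(82/29 - 62) = 2**2*(82/29 - 62) = 4*(82*(1/29) - 62) = 4*(82/29 - 62) = 4*(-1716/29) = -6864/29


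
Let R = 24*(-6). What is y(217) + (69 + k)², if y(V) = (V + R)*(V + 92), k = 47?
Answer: 36013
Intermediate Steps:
R = -144
y(V) = (-144 + V)*(92 + V) (y(V) = (V - 144)*(V + 92) = (-144 + V)*(92 + V))
y(217) + (69 + k)² = (-13248 + 217² - 52*217) + (69 + 47)² = (-13248 + 47089 - 11284) + 116² = 22557 + 13456 = 36013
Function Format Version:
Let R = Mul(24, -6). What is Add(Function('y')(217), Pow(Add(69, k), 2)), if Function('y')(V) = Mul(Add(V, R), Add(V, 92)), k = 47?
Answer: 36013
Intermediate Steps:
R = -144
Function('y')(V) = Mul(Add(-144, V), Add(92, V)) (Function('y')(V) = Mul(Add(V, -144), Add(V, 92)) = Mul(Add(-144, V), Add(92, V)))
Add(Function('y')(217), Pow(Add(69, k), 2)) = Add(Add(-13248, Pow(217, 2), Mul(-52, 217)), Pow(Add(69, 47), 2)) = Add(Add(-13248, 47089, -11284), Pow(116, 2)) = Add(22557, 13456) = 36013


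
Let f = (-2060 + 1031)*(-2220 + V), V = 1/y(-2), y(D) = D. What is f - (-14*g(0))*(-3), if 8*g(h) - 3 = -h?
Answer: 9139515/4 ≈ 2.2849e+6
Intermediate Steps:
V = -½ (V = 1/(-2) = -½ ≈ -0.50000)
g(h) = 3/8 - h/8 (g(h) = 3/8 + (-h)/8 = 3/8 - h/8)
f = 4569789/2 (f = (-2060 + 1031)*(-2220 - ½) = -1029*(-4441/2) = 4569789/2 ≈ 2.2849e+6)
f - (-14*g(0))*(-3) = 4569789/2 - (-14*(3/8 - ⅛*0))*(-3) = 4569789/2 - (-14*(3/8 + 0))*(-3) = 4569789/2 - (-14*3/8)*(-3) = 4569789/2 - (-21)*(-3)/4 = 4569789/2 - 1*63/4 = 4569789/2 - 63/4 = 9139515/4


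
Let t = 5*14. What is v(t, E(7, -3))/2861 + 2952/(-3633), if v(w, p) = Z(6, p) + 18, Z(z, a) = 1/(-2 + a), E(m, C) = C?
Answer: -13968341/17323355 ≈ -0.80633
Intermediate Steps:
t = 70
v(w, p) = 18 + 1/(-2 + p) (v(w, p) = 1/(-2 + p) + 18 = 18 + 1/(-2 + p))
v(t, E(7, -3))/2861 + 2952/(-3633) = ((-35 + 18*(-3))/(-2 - 3))/2861 + 2952/(-3633) = ((-35 - 54)/(-5))*(1/2861) + 2952*(-1/3633) = -⅕*(-89)*(1/2861) - 984/1211 = (89/5)*(1/2861) - 984/1211 = 89/14305 - 984/1211 = -13968341/17323355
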